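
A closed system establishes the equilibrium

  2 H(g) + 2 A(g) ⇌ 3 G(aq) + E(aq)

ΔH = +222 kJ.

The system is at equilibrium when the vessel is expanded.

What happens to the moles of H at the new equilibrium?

increases

Gas moles: reactants 4, products 0 (Δn_gas = -4). Expansion shifts the system toward the side with more moles of gas — to the left.
The net shift is to the left. H is a reactant, so its amount increases.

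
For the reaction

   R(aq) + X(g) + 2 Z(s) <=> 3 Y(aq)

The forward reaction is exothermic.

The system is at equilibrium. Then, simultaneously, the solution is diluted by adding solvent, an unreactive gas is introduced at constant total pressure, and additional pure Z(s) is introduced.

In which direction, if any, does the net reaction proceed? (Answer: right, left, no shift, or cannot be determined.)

Dilution lowers every aqueous concentration by the same factor. Δn_aq = 3 − 1 = +2, so the system shifts toward the side with more dissolved moles — to the right.
Adding inert gas at constant total pressure expands the volume and lowers every reacting partial pressure. With Δn_gas = 0 − 1 = -1, Q moves away from K toward the side with fewer gas moles, so the system shifts toward the side with more gas moles — to the left.
Z is a pure solid; its activity is 1 regardless of amount, so Q is unaffected — no shift from this change.
The individual effects push in opposite directions; without quantitative information the net direction cannot be determined.

cannot be determined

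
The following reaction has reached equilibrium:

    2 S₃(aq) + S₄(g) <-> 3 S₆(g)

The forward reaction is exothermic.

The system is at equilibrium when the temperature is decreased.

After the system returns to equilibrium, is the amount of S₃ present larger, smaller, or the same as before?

decreases

The forward reaction is exothermic. Lowering T favours the exothermic direction — shift to the right.
The net shift is to the right. S₃ is a reactant, so its amount decreases.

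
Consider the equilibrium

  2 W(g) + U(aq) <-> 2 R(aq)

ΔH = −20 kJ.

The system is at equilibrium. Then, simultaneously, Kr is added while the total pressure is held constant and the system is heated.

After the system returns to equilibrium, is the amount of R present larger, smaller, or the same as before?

Adding inert gas at constant total pressure expands the volume and lowers every reacting partial pressure. With Δn_gas = 0 − 2 = -2, Q moves away from K toward the side with fewer gas moles, so the system shifts toward the side with more gas moles — to the left.
The forward reaction is exothermic. Raising T favours the endothermic direction — shift to the left.
The net shift is to the left. R is a product, so its amount decreases.

decreases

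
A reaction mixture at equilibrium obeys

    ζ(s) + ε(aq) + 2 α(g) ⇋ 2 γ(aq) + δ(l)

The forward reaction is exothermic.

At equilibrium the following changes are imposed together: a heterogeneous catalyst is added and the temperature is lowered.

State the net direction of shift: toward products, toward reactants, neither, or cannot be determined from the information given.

A catalyst speeds both forward and reverse rates equally; it changes neither Q nor K — no shift from this change.
The forward reaction is exothermic. Lowering T favours the exothermic direction — shift to the right.
Only the nonzero effect(s) matter; the net shift is to the right.

right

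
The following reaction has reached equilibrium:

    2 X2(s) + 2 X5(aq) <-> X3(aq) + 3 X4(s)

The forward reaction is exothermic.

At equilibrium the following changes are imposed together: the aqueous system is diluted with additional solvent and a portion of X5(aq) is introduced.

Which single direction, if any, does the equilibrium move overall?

cannot be determined

Dilution lowers every aqueous concentration by the same factor. Δn_aq = 1 − 2 = -1, so the system shifts toward the side with more dissolved moles — to the left.
Adding X5 (aq), a reactant, drives the reaction to the right.
The individual effects push in opposite directions; without quantitative information the net direction cannot be determined.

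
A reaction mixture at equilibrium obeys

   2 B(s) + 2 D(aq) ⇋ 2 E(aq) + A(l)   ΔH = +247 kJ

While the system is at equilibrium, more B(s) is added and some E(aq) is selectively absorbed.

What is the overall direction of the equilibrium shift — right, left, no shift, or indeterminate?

right

B is a pure solid; its activity is 1 regardless of amount, so Q is unaffected — no shift from this change.
Removing E (aq), a product, drives the reaction to the right.
Only the nonzero effect(s) matter; the net shift is to the right.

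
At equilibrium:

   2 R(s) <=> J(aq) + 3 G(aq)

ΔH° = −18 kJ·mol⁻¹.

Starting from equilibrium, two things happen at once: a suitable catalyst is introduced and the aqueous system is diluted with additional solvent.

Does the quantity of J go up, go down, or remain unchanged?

A catalyst speeds both forward and reverse rates equally; it changes neither Q nor K — no shift from this change.
Dilution lowers every aqueous concentration by the same factor. Δn_aq = 4 − 0 = +4, so the system shifts toward the side with more dissolved moles — to the right.
The net shift is to the right. J is a product, so its amount increases.

increases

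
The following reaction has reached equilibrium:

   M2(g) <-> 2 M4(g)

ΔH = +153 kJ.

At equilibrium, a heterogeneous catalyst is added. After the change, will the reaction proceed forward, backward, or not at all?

no shift

A catalyst speeds both forward and reverse rates equally; it changes neither Q nor K — no shift from this change.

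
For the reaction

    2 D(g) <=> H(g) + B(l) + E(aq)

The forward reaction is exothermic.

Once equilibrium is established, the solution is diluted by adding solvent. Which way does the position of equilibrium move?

Dilution lowers every aqueous concentration by the same factor. Δn_aq = 1 − 0 = +1, so the system shifts toward the side with more dissolved moles — to the right.

right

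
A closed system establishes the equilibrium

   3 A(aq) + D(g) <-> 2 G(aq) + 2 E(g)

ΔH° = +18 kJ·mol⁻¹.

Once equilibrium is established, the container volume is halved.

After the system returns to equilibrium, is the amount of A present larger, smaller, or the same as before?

increases

Gas moles: reactants 1, products 2 (Δn_gas = +1). Compression shifts the system toward the side with fewer moles of gas — to the left.
The net shift is to the left. A is a reactant, so its amount increases.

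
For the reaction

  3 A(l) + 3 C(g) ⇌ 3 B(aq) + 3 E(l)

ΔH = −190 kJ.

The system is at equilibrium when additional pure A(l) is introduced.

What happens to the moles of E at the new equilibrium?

A is a pure liquid; its activity is 1 regardless of amount, so Q is unaffected — no shift from this change.
No net shift occurs, so the amount of E is unchanged.

unchanged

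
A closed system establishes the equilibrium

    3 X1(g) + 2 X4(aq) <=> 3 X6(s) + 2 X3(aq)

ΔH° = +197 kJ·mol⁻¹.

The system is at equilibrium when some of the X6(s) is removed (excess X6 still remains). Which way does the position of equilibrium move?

X6 is a pure solid; its activity is 1 regardless of amount, so Q is unaffected — no shift from this change.

no shift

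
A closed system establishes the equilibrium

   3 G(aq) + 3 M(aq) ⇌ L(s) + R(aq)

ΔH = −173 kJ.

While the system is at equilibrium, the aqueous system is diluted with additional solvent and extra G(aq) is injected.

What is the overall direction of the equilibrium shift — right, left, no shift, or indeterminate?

Dilution lowers every aqueous concentration by the same factor. Δn_aq = 1 − 6 = -5, so the system shifts toward the side with more dissolved moles — to the left.
Adding G (aq), a reactant, drives the reaction to the right.
The individual effects push in opposite directions; without quantitative information the net direction cannot be determined.

cannot be determined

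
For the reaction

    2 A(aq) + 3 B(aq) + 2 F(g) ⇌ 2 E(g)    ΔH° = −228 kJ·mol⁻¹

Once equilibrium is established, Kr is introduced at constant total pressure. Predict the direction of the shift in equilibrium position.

Adding inert gas at constant total pressure expands the volume, scaling every reacting partial pressure by the same factor. Δn_gas = 2 − 2 = 0, so Q is unchanged — no shift.

no shift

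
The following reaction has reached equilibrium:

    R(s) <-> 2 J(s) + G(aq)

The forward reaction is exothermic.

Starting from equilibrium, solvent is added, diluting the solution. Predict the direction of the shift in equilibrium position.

right

Dilution lowers every aqueous concentration by the same factor. Δn_aq = 1 − 0 = +1, so the system shifts toward the side with more dissolved moles — to the right.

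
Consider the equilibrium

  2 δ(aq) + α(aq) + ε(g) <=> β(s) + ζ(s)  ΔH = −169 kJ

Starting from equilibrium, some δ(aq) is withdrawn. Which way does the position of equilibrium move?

Removing δ (aq), a reactant, drives the reaction to the left.

left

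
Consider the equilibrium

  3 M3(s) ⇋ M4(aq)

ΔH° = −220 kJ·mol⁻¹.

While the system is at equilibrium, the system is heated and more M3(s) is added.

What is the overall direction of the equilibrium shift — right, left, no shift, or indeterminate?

The forward reaction is exothermic. Raising T favours the endothermic direction — shift to the left.
M3 is a pure solid; its activity is 1 regardless of amount, so Q is unaffected — no shift from this change.
Only the nonzero effect(s) matter; the net shift is to the left.

left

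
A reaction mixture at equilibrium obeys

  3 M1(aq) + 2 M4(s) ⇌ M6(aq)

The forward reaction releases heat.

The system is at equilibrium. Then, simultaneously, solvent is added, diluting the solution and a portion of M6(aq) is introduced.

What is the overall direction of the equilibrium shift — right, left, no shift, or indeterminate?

Dilution lowers every aqueous concentration by the same factor. Δn_aq = 1 − 3 = -2, so the system shifts toward the side with more dissolved moles — to the left.
Adding M6 (aq), a product, drives the reaction to the left.
All effects act in the same direction — net shift to the left.

left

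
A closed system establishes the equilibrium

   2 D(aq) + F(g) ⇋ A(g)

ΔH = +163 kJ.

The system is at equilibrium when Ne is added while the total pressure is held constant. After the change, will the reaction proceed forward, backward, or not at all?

Adding inert gas at constant total pressure expands the volume, scaling every reacting partial pressure by the same factor. Δn_gas = 1 − 1 = 0, so Q is unchanged — no shift.

no shift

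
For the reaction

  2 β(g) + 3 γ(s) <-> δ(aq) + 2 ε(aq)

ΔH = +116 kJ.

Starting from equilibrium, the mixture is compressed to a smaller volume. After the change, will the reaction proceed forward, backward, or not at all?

Gas moles: reactants 2, products 0 (Δn_gas = -2). Compression shifts the system toward the side with fewer moles of gas — to the right.

right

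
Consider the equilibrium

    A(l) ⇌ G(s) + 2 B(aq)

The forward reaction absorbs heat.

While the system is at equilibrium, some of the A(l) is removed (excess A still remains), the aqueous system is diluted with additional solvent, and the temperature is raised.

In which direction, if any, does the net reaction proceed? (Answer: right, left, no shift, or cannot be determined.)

right

A is a pure liquid; its activity is 1 regardless of amount, so Q is unaffected — no shift from this change.
Dilution lowers every aqueous concentration by the same factor. Δn_aq = 2 − 0 = +2, so the system shifts toward the side with more dissolved moles — to the right.
The forward reaction is endothermic. Raising T favours the endothermic direction — shift to the right.
Only the nonzero effect(s) matter; the net shift is to the right.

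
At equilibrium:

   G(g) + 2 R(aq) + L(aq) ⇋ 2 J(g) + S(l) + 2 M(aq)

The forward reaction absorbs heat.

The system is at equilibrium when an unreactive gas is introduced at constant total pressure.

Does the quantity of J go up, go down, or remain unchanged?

Adding inert gas at constant total pressure expands the volume and lowers every reacting partial pressure. With Δn_gas = 2 − 1 = +1, Q moves away from K toward the side with fewer gas moles, so the system shifts toward the side with more gas moles — to the right.
The net shift is to the right. J is a product, so its amount increases.

increases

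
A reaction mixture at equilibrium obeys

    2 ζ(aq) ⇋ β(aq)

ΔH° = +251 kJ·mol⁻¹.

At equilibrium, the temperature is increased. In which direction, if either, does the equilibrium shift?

right

The forward reaction is endothermic. Raising T favours the endothermic direction — shift to the right.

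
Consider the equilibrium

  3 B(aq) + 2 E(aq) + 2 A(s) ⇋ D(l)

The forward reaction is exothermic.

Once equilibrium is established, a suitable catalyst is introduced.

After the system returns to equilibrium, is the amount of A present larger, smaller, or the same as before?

unchanged

A catalyst speeds both forward and reverse rates equally; it changes neither Q nor K — no shift from this change.
No net shift occurs, so the amount of A is unchanged.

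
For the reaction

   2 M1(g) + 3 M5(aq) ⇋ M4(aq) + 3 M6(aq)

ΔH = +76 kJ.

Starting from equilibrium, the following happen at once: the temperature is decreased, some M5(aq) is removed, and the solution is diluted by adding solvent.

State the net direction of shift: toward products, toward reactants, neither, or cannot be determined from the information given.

The forward reaction is endothermic. Lowering T favours the exothermic direction — shift to the left.
Removing M5 (aq), a reactant, drives the reaction to the left.
Dilution lowers every aqueous concentration by the same factor. Δn_aq = 4 − 3 = +1, so the system shifts toward the side with more dissolved moles — to the right.
The individual effects push in opposite directions; without quantitative information the net direction cannot be determined.

cannot be determined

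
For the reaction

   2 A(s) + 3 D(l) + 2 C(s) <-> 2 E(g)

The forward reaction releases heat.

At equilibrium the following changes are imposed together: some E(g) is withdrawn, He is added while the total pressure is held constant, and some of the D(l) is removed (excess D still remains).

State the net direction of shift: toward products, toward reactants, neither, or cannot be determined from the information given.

Removing E (g), a product, drives the reaction to the right.
Adding inert gas at constant total pressure expands the volume and lowers every reacting partial pressure. With Δn_gas = 2 − 0 = +2, Q moves away from K toward the side with fewer gas moles, so the system shifts toward the side with more gas moles — to the right.
D is a pure liquid; its activity is 1 regardless of amount, so Q is unaffected — no shift from this change.
Only the nonzero effect(s) matter; the net shift is to the right.

right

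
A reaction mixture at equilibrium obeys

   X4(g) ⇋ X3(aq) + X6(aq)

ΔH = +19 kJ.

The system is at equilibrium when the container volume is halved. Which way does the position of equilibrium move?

Gas moles: reactants 1, products 0 (Δn_gas = -1). Compression shifts the system toward the side with fewer moles of gas — to the right.

right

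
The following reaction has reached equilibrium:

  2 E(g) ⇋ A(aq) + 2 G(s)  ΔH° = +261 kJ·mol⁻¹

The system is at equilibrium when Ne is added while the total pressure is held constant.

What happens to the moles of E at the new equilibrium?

Adding inert gas at constant total pressure expands the volume and lowers every reacting partial pressure. With Δn_gas = 0 − 2 = -2, Q moves away from K toward the side with fewer gas moles, so the system shifts toward the side with more gas moles — to the left.
The net shift is to the left. E is a reactant, so its amount increases.

increases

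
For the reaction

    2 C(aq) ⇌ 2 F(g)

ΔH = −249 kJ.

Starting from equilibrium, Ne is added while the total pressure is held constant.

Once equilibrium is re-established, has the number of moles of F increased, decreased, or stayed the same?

increases

Adding inert gas at constant total pressure expands the volume and lowers every reacting partial pressure. With Δn_gas = 2 − 0 = +2, Q moves away from K toward the side with fewer gas moles, so the system shifts toward the side with more gas moles — to the right.
The net shift is to the right. F is a product, so its amount increases.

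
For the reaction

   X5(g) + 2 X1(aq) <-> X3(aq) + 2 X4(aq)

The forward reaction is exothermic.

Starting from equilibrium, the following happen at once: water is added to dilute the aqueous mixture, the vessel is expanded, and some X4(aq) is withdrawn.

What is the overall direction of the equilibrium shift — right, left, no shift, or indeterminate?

cannot be determined

Dilution lowers every aqueous concentration by the same factor. Δn_aq = 3 − 2 = +1, so the system shifts toward the side with more dissolved moles — to the right.
Gas moles: reactants 1, products 0 (Δn_gas = -1). Expansion shifts the system toward the side with more moles of gas — to the left.
Removing X4 (aq), a product, drives the reaction to the right.
The individual effects push in opposite directions; without quantitative information the net direction cannot be determined.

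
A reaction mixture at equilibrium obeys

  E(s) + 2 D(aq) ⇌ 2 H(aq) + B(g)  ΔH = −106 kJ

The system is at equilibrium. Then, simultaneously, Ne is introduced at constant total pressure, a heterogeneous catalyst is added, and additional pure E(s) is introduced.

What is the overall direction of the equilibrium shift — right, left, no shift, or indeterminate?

right

Adding inert gas at constant total pressure expands the volume and lowers every reacting partial pressure. With Δn_gas = 1 − 0 = +1, Q moves away from K toward the side with fewer gas moles, so the system shifts toward the side with more gas moles — to the right.
A catalyst speeds both forward and reverse rates equally; it changes neither Q nor K — no shift from this change.
E is a pure solid; its activity is 1 regardless of amount, so Q is unaffected — no shift from this change.
Only the nonzero effect(s) matter; the net shift is to the right.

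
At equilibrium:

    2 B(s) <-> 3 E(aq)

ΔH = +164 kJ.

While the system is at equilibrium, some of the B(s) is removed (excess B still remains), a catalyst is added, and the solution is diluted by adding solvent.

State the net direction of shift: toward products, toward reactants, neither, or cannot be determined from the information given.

right

B is a pure solid; its activity is 1 regardless of amount, so Q is unaffected — no shift from this change.
A catalyst speeds both forward and reverse rates equally; it changes neither Q nor K — no shift from this change.
Dilution lowers every aqueous concentration by the same factor. Δn_aq = 3 − 0 = +3, so the system shifts toward the side with more dissolved moles — to the right.
Only the nonzero effect(s) matter; the net shift is to the right.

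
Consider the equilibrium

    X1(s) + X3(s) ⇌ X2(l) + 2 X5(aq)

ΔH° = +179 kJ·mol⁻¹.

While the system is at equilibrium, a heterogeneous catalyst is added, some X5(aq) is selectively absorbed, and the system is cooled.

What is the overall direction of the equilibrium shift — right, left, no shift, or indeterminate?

cannot be determined

A catalyst speeds both forward and reverse rates equally; it changes neither Q nor K — no shift from this change.
Removing X5 (aq), a product, drives the reaction to the right.
The forward reaction is endothermic. Lowering T favours the exothermic direction — shift to the left.
The individual effects push in opposite directions; without quantitative information the net direction cannot be determined.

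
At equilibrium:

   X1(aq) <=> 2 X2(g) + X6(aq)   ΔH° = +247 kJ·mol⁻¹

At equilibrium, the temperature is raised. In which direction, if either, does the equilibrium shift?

The forward reaction is endothermic. Raising T favours the endothermic direction — shift to the right.

right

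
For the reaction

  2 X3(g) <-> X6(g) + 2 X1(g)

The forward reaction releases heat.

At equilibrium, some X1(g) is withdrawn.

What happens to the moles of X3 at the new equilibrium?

decreases

Removing X1 (g), a product, drives the reaction to the right.
The net shift is to the right. X3 is a reactant, so its amount decreases.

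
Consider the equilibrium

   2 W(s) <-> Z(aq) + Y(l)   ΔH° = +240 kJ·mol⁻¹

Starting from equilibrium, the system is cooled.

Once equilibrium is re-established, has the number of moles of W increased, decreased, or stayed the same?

The forward reaction is endothermic. Lowering T favours the exothermic direction — shift to the left.
The net shift is to the left. W is a reactant, so its amount increases.

increases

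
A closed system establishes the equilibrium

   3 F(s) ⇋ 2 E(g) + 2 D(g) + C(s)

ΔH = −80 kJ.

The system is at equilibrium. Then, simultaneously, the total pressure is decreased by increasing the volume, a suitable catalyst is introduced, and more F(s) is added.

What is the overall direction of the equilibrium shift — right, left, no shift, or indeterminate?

right

Gas moles: reactants 0, products 4 (Δn_gas = +4). Expansion shifts the system toward the side with more moles of gas — to the right.
A catalyst speeds both forward and reverse rates equally; it changes neither Q nor K — no shift from this change.
F is a pure solid; its activity is 1 regardless of amount, so Q is unaffected — no shift from this change.
Only the nonzero effect(s) matter; the net shift is to the right.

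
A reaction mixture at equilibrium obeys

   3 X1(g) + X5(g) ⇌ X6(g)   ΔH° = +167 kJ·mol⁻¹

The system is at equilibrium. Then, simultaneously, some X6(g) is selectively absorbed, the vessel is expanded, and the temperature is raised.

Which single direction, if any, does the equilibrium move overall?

Removing X6 (g), a product, drives the reaction to the right.
Gas moles: reactants 4, products 1 (Δn_gas = -3). Expansion shifts the system toward the side with more moles of gas — to the left.
The forward reaction is endothermic. Raising T favours the endothermic direction — shift to the right.
The individual effects push in opposite directions; without quantitative information the net direction cannot be determined.

cannot be determined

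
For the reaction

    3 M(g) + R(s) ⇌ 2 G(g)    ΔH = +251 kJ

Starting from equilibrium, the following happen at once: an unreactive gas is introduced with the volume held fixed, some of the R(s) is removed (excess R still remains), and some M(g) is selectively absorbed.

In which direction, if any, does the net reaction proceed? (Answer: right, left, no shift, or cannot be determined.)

At constant volume, adding an inert gas leaves every reacting species' partial pressure unchanged, so Q is unchanged — no shift from this change.
R is a pure solid; its activity is 1 regardless of amount, so Q is unaffected — no shift from this change.
Removing M (g), a reactant, drives the reaction to the left.
Only the nonzero effect(s) matter; the net shift is to the left.

left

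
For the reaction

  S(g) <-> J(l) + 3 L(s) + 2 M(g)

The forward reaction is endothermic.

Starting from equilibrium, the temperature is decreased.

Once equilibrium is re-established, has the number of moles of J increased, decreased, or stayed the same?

decreases

The forward reaction is endothermic. Lowering T favours the exothermic direction — shift to the left.
The net shift is to the left. J is a product, so its amount decreases.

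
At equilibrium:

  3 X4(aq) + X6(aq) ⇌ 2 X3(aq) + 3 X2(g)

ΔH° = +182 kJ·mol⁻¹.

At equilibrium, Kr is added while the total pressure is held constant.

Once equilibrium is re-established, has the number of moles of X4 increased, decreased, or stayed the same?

Adding inert gas at constant total pressure expands the volume and lowers every reacting partial pressure. With Δn_gas = 3 − 0 = +3, Q moves away from K toward the side with fewer gas moles, so the system shifts toward the side with more gas moles — to the right.
The net shift is to the right. X4 is a reactant, so its amount decreases.

decreases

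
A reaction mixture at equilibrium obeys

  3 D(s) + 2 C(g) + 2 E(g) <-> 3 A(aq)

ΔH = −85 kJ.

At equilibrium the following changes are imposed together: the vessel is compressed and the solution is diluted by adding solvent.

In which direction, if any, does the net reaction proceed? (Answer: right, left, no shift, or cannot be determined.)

Gas moles: reactants 4, products 0 (Δn_gas = -4). Compression shifts the system toward the side with fewer moles of gas — to the right.
Dilution lowers every aqueous concentration by the same factor. Δn_aq = 3 − 0 = +3, so the system shifts toward the side with more dissolved moles — to the right.
All effects act in the same direction — net shift to the right.

right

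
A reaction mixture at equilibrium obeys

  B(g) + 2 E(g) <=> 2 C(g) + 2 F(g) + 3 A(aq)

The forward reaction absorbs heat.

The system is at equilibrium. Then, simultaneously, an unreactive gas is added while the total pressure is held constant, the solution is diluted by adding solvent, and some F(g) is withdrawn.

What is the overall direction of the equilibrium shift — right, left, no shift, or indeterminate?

right

Adding inert gas at constant total pressure expands the volume and lowers every reacting partial pressure. With Δn_gas = 4 − 3 = +1, Q moves away from K toward the side with fewer gas moles, so the system shifts toward the side with more gas moles — to the right.
Dilution lowers every aqueous concentration by the same factor. Δn_aq = 3 − 0 = +3, so the system shifts toward the side with more dissolved moles — to the right.
Removing F (g), a product, drives the reaction to the right.
All effects act in the same direction — net shift to the right.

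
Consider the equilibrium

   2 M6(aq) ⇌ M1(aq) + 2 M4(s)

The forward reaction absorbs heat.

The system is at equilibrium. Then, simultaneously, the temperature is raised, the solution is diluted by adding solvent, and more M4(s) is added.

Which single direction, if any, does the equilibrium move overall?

The forward reaction is endothermic. Raising T favours the endothermic direction — shift to the right.
Dilution lowers every aqueous concentration by the same factor. Δn_aq = 1 − 2 = -1, so the system shifts toward the side with more dissolved moles — to the left.
M4 is a pure solid; its activity is 1 regardless of amount, so Q is unaffected — no shift from this change.
The individual effects push in opposite directions; without quantitative information the net direction cannot be determined.

cannot be determined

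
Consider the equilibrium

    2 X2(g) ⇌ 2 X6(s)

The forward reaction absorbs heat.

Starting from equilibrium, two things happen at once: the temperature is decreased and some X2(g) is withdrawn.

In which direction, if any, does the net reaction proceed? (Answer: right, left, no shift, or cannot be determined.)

left

The forward reaction is endothermic. Lowering T favours the exothermic direction — shift to the left.
Removing X2 (g), a reactant, drives the reaction to the left.
All effects act in the same direction — net shift to the left.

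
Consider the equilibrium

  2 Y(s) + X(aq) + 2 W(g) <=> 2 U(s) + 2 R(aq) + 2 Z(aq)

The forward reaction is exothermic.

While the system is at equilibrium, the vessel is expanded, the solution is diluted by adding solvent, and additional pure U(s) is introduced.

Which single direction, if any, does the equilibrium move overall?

cannot be determined

Gas moles: reactants 2, products 0 (Δn_gas = -2). Expansion shifts the system toward the side with more moles of gas — to the left.
Dilution lowers every aqueous concentration by the same factor. Δn_aq = 4 − 1 = +3, so the system shifts toward the side with more dissolved moles — to the right.
U is a pure solid; its activity is 1 regardless of amount, so Q is unaffected — no shift from this change.
The individual effects push in opposite directions; without quantitative information the net direction cannot be determined.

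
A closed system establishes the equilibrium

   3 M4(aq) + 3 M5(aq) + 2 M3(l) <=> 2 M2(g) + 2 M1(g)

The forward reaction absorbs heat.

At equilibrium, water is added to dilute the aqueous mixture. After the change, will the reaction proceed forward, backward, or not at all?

left

Dilution lowers every aqueous concentration by the same factor. Δn_aq = 0 − 6 = -6, so the system shifts toward the side with more dissolved moles — to the left.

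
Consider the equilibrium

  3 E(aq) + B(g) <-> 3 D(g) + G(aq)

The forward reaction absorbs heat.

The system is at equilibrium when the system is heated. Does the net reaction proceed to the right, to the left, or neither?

right

The forward reaction is endothermic. Raising T favours the endothermic direction — shift to the right.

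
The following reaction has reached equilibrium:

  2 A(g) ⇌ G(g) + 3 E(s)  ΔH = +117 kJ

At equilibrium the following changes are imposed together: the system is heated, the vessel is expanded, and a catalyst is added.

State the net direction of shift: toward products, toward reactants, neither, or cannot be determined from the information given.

The forward reaction is endothermic. Raising T favours the endothermic direction — shift to the right.
Gas moles: reactants 2, products 1 (Δn_gas = -1). Expansion shifts the system toward the side with more moles of gas — to the left.
A catalyst speeds both forward and reverse rates equally; it changes neither Q nor K — no shift from this change.
The individual effects push in opposite directions; without quantitative information the net direction cannot be determined.

cannot be determined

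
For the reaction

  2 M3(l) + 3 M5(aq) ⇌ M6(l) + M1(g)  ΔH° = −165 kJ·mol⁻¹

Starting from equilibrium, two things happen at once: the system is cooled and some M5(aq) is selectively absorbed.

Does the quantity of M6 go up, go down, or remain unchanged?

The forward reaction is exothermic. Lowering T favours the exothermic direction — shift to the right.
Removing M5 (aq), a reactant, drives the reaction to the left.
The two effects oppose each other, so the net shift — and hence the change in M6 — cannot be determined from the given information.

cannot be determined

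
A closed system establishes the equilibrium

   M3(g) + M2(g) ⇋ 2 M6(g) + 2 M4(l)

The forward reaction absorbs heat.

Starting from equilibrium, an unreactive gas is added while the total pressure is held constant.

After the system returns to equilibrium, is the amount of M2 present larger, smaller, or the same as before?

unchanged

Adding inert gas at constant total pressure expands the volume, scaling every reacting partial pressure by the same factor. Δn_gas = 2 − 2 = 0, so Q is unchanged — no shift.
No net shift occurs, so the amount of M2 is unchanged.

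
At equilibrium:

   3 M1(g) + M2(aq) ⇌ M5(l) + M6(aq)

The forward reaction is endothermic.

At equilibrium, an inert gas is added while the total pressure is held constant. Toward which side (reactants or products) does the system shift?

Adding inert gas at constant total pressure expands the volume and lowers every reacting partial pressure. With Δn_gas = 0 − 3 = -3, Q moves away from K toward the side with fewer gas moles, so the system shifts toward the side with more gas moles — to the left.

left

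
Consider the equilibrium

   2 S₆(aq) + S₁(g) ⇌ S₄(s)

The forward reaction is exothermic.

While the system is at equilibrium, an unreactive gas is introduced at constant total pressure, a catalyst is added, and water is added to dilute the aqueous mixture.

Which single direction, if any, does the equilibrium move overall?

Adding inert gas at constant total pressure expands the volume and lowers every reacting partial pressure. With Δn_gas = 0 − 1 = -1, Q moves away from K toward the side with fewer gas moles, so the system shifts toward the side with more gas moles — to the left.
A catalyst speeds both forward and reverse rates equally; it changes neither Q nor K — no shift from this change.
Dilution lowers every aqueous concentration by the same factor. Δn_aq = 0 − 2 = -2, so the system shifts toward the side with more dissolved moles — to the left.
Only the nonzero effect(s) matter; the net shift is to the left.

left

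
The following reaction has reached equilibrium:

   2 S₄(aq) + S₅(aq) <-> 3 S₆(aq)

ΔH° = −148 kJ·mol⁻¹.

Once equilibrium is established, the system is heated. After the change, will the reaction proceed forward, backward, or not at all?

The forward reaction is exothermic. Raising T favours the endothermic direction — shift to the left.

left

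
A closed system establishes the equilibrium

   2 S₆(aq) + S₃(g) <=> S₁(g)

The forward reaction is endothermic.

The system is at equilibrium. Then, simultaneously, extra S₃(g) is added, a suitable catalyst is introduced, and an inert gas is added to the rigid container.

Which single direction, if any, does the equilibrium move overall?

right

Adding S₃ (g), a reactant, drives the reaction to the right.
A catalyst speeds both forward and reverse rates equally; it changes neither Q nor K — no shift from this change.
At constant volume, adding an inert gas leaves every reacting species' partial pressure unchanged, so Q is unchanged — no shift from this change.
Only the nonzero effect(s) matter; the net shift is to the right.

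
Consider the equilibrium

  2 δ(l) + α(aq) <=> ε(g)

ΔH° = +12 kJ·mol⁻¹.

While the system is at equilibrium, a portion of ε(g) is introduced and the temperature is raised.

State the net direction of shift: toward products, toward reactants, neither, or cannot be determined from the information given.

Adding ε (g), a product, drives the reaction to the left.
The forward reaction is endothermic. Raising T favours the endothermic direction — shift to the right.
The individual effects push in opposite directions; without quantitative information the net direction cannot be determined.

cannot be determined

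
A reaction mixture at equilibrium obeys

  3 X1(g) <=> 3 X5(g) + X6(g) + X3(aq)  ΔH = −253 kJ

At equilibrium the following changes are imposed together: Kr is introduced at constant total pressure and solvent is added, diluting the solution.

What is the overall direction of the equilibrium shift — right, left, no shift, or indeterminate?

right

Adding inert gas at constant total pressure expands the volume and lowers every reacting partial pressure. With Δn_gas = 4 − 3 = +1, Q moves away from K toward the side with fewer gas moles, so the system shifts toward the side with more gas moles — to the right.
Dilution lowers every aqueous concentration by the same factor. Δn_aq = 1 − 0 = +1, so the system shifts toward the side with more dissolved moles — to the right.
All effects act in the same direction — net shift to the right.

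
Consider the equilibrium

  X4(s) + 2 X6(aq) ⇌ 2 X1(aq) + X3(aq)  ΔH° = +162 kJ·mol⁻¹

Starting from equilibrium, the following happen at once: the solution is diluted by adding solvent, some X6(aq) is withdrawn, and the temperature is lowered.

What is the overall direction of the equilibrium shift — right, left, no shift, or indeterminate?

cannot be determined

Dilution lowers every aqueous concentration by the same factor. Δn_aq = 3 − 2 = +1, so the system shifts toward the side with more dissolved moles — to the right.
Removing X6 (aq), a reactant, drives the reaction to the left.
The forward reaction is endothermic. Lowering T favours the exothermic direction — shift to the left.
The individual effects push in opposite directions; without quantitative information the net direction cannot be determined.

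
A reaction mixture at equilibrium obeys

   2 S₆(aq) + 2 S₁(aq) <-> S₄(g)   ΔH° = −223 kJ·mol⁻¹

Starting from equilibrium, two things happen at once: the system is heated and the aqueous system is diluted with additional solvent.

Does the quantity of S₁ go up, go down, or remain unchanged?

The forward reaction is exothermic. Raising T favours the endothermic direction — shift to the left.
Dilution lowers every aqueous concentration by the same factor. Δn_aq = 0 − 4 = -4, so the system shifts toward the side with more dissolved moles — to the left.
The net shift is to the left. S₁ is a reactant, so its amount increases.

increases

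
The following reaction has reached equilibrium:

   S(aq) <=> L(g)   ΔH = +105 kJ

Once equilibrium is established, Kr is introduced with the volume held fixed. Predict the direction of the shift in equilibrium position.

no shift

At constant volume, adding an inert gas leaves every reacting species' partial pressure unchanged, so Q is unchanged — no shift from this change.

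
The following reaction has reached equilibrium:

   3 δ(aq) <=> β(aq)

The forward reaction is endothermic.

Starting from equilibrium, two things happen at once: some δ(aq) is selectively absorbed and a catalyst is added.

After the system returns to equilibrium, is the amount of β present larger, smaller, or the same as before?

Removing δ (aq), a reactant, drives the reaction to the left.
A catalyst speeds both forward and reverse rates equally; it changes neither Q nor K — no shift from this change.
The net shift is to the left. β is a product, so its amount decreases.

decreases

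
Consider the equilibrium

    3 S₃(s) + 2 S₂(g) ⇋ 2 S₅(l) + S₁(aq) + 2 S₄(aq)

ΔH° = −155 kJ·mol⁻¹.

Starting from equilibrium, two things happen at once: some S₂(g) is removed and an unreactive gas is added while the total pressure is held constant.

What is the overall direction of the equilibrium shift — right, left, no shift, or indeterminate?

left

Removing S₂ (g), a reactant, drives the reaction to the left.
Adding inert gas at constant total pressure expands the volume and lowers every reacting partial pressure. With Δn_gas = 0 − 2 = -2, Q moves away from K toward the side with fewer gas moles, so the system shifts toward the side with more gas moles — to the left.
All effects act in the same direction — net shift to the left.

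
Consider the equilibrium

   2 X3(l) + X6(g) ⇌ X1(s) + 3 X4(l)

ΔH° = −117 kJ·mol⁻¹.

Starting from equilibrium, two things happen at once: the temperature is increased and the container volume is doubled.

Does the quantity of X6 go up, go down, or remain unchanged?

The forward reaction is exothermic. Raising T favours the endothermic direction — shift to the left.
Gas moles: reactants 1, products 0 (Δn_gas = -1). Expansion shifts the system toward the side with more moles of gas — to the left.
The net shift is to the left. X6 is a reactant, so its amount increases.

increases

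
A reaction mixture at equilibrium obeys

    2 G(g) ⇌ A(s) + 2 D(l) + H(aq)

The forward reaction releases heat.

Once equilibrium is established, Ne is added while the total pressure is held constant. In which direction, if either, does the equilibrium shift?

left

Adding inert gas at constant total pressure expands the volume and lowers every reacting partial pressure. With Δn_gas = 0 − 2 = -2, Q moves away from K toward the side with fewer gas moles, so the system shifts toward the side with more gas moles — to the left.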